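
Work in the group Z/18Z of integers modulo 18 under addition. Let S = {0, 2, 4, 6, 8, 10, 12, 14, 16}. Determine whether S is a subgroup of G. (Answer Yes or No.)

Yes

|S| = 9 divides |G| = 18, consistent with Lagrange.
S contains the identity, every element's inverse is in S, and S is closed under +: it is a subgroup.
In fact S = ⟨2⟩.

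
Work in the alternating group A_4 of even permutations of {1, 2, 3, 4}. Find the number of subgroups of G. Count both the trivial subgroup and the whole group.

|G| = 12, so by Lagrange every subgroup order divides 12. Divisors: 1, 2, 3, 4, 6, 12.
Subgroups by order — order 1: 1; order 2: 3; order 3: 4; order 4: 1; order 6: 0; order 12: 1.
Total: 1 + 3 + 4 + 1 + 0 + 1 = 10.

10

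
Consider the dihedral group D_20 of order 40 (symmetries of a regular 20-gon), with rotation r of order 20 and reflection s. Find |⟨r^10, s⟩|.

|⟨r^10⟩| = 2 and |⟨s⟩| = 2, so |H| is a multiple of lcm(2, 2) = 2 and divides |G| = 40.
Closing under the operation: H = {e, r^10, s, r^10s}, so |H| = 4.

4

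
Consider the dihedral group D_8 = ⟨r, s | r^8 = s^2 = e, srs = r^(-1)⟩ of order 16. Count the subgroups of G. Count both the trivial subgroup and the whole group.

|G| = 16, so by Lagrange every subgroup order divides 16. Divisors: 1, 2, 4, 8, 16.
Subgroups by order — order 1: 1; order 2: 9; order 4: 5; order 8: 3; order 16: 1.
Total: 1 + 9 + 5 + 3 + 1 = 19.

19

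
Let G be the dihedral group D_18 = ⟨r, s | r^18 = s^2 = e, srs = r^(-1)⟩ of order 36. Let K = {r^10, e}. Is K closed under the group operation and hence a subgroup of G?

r^10 ∈ K but its inverse r^8 ∉ K, so K is not a subgroup.

No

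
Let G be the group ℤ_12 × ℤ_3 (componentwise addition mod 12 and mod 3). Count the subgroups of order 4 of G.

1

|G| = 36 and 4 | 36, so subgroups of order 4 are possible by Lagrange.
The subgroups of order 4 are: {(0,0), (3,0), (6,0), (9,0)}.
So G has 1 subgroup of order 4.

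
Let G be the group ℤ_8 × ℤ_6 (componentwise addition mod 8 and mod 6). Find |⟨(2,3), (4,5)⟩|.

|⟨(2,3)⟩| = 4 and |⟨(4,5)⟩| = 6, so |H| is a multiple of lcm(4, 6) = 12 and divides |G| = 48.
Closing under the operation: H = {(0,0), (0,1), (0,2), (0,3), (0,4), (0,5), (2,0), (2,1), (2,2), (2,3), (2,4), (2,5), (4,0), (4,1), (4,2), (4,3), (4,4), (4,5), (6,0), (6,1), (6,2), (6,3), (6,4), (6,5)}, so |H| = 24.

24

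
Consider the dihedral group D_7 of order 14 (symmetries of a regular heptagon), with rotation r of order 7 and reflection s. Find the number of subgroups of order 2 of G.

7

|G| = 14 and 2 | 14, so subgroups of order 2 are possible by Lagrange.
The subgroups of order 2 are: {e, r^2s}; {e, r^3s}; {e, r^4s}; {e, r^5s}; … (7 in all).
So G has 7 subgroups of order 2.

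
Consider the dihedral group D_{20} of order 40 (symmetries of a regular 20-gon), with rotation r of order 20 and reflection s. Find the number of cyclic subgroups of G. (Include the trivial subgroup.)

Each element a generates a cyclic subgroup ⟨a⟩; distinct elements may generate the same one (a cyclic group of order d has φ(d) generators).
Cyclic subgroups by order — order 1: 1; order 2: 21; order 4: 1; order 5: 1; order 10: 1; order 20: 1.
Total: 26.

26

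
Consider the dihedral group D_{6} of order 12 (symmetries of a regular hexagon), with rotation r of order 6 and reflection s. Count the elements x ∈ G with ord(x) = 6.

2

The elements of order 6 are: r, r^5.
That's 2.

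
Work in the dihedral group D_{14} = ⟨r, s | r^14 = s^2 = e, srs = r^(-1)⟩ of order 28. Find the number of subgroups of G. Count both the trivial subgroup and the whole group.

28

|G| = 28, so by Lagrange every subgroup order divides 28. Divisors: 1, 2, 4, 7, 14, 28.
Subgroups by order — order 1: 1; order 2: 15; order 4: 7; order 7: 1; order 14: 3; order 28: 1.
Total: 1 + 15 + 7 + 1 + 3 + 1 = 28.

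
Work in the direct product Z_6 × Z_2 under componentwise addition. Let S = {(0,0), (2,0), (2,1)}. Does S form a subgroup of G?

No

(2,0) ∈ S but its inverse (4,0) ∉ S, so S is not a subgroup.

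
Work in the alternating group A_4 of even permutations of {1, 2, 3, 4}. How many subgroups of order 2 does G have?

|G| = 12 and 2 | 12, so subgroups of order 2 are possible by Lagrange.
The subgroups of order 2 are: {e, (1 2)(3 4)}; {e, (1 3)(2 4)}; {e, (1 4)(2 3)}.
So G has 3 subgroups of order 2.

3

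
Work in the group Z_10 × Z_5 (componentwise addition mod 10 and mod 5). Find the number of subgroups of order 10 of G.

|G| = 50 and 10 | 50, so subgroups of order 10 are possible by Lagrange.
The subgroups of order 10 are: {(0,0), (0,1), (0,2), (0,3), (0,4), (5,0), (5,1), (5,2), (5,3), (5,4)}; {(0,0), (1,0), (2,0), (3,0), (4,0), (5,0), (6,0), (7,0), (8,0), (9,0)}; {(0,0), (1,1), (2,2), (3,3), (4,4), (5,0), (6,1), (7,2), (8,3), (9,4)}; {(0,0), (1,2), (2,4), (3,1), (4,3), (5,0), (6,2), (7,4), (8,1), (9,3)}; … (6 in all).
So G has 6 subgroups of order 10.

6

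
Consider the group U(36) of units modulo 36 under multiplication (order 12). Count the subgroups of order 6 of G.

|G| = 12 and 6 | 12, so subgroups of order 6 are possible by Lagrange.
The subgroups of order 6 are: {1, 11, 13, 23, 25, 35}; {1, 5, 13, 17, 25, 29}; {1, 7, 13, 19, 25, 31}.
So G has 3 subgroups of order 6.

3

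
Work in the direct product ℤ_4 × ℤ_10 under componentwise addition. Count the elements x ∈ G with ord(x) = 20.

16

An element (a,b) has order lcm(ord(a), ord(b)); count pairs with lcm equal to 20.
Enumerating gives 16 such elements.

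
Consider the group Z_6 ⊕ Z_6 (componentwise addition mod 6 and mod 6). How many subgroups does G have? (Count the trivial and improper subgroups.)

30

|G| = 36, so by Lagrange every subgroup order divides 36. Divisors: 1, 2, 3, 4, 6, 9, 12, 18, 36.
Subgroups by order — order 1: 1; order 2: 3; order 3: 4; order 4: 1; order 6: 12; order 9: 1; order 12: 4; order 18: 3; order 36: 1.
Total: 1 + 3 + 4 + 1 + 12 + 1 + 4 + 3 + 1 = 30.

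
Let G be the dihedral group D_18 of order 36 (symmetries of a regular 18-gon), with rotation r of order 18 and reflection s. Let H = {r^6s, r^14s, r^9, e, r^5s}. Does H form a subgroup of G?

No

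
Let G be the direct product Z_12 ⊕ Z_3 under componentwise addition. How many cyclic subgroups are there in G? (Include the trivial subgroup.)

Each element a generates a cyclic subgroup ⟨a⟩; distinct elements may generate the same one (a cyclic group of order d has φ(d) generators).
Cyclic subgroups by order — order 1: 1; order 2: 1; order 3: 4; order 4: 1; order 6: 4; order 12: 4.
Total: 15.

15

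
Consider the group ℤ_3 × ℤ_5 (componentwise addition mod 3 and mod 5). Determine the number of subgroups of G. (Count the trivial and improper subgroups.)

|G| = 15, so by Lagrange every subgroup order divides 15. Divisors: 1, 3, 5, 15.
Subgroups by order — order 1: 1; order 3: 1; order 5: 1; order 15: 1.
Total: 1 + 1 + 1 + 1 = 4.

4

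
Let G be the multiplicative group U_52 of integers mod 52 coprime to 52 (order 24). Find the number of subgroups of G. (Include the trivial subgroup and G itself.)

16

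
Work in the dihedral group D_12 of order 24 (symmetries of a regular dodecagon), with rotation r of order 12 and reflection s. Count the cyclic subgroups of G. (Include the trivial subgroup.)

A cyclic subgroup of order d is generated by each of its φ(d) elements of order d, so the cyclic subgroups of order d number (#elements of order d)/φ(d).
Cyclic subgroups by order — order 1: 1; order 2: 13; order 3: 1; order 4: 1; order 6: 1; order 12: 1.
Total: 18.

18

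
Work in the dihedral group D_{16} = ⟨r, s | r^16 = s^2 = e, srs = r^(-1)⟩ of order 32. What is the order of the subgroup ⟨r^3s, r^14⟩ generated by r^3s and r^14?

16

|⟨r^3s⟩| = 2 and |⟨r^14⟩| = 8, so |H| is a multiple of lcm(2, 8) = 8 and divides |G| = 32.
Closing under the operation: H = {e, r^2, r^4, r^6, r^8, r^10, r^12, r^14, rs, r^3s, r^5s, r^7s, r^9s, r^11s, r^13s, r^15s}, so |H| = 16.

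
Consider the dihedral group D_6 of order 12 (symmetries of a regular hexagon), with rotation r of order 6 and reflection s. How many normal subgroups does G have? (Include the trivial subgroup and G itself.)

7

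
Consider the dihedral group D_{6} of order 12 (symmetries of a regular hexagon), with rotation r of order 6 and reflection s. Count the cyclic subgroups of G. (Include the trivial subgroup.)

10

Each element a generates a cyclic subgroup ⟨a⟩; distinct elements may generate the same one (a cyclic group of order d has φ(d) generators).
Cyclic subgroups by order — order 1: 1; order 2: 7; order 3: 1; order 6: 1.
Total: 10.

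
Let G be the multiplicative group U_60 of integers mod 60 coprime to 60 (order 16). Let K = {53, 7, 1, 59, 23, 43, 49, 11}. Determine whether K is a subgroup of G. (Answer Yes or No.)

No

23 ∈ K but its inverse 47 ∉ K, so K is not a subgroup.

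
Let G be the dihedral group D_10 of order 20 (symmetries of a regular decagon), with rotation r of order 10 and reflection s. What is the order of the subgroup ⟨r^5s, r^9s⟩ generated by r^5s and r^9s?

|⟨r^5s⟩| = 2 and |⟨r^9s⟩| = 2, so |H| is a multiple of lcm(2, 2) = 2 and divides |G| = 20.
Closing under the operation: H = {e, r^2, r^4, r^6, r^8, rs, r^3s, r^5s, r^7s, r^9s}, so |H| = 10.

10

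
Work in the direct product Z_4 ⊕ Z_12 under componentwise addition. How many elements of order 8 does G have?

An element (a,b) has order lcm(ord(a), ord(b)); count pairs with lcm equal to 8.
Enumerating gives 0 such elements.

0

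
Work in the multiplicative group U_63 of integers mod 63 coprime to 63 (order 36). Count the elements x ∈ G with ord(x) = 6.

24

Enumerating element orders in G gives 24 elements of order 6.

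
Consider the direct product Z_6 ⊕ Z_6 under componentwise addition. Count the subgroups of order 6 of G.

12

|G| = 36 and 6 | 36, so subgroups of order 6 are possible by Lagrange.
The subgroups of order 6 are: {(0,0), (0,1), (0,2), (0,3), (0,4), (0,5)}; {(0,0), (0,2), (0,4), (3,0), (3,2), (3,4)}; {(0,0), (0,2), (0,4), (3,1), (3,3), (3,5)}; {(0,0), (0,3), (2,0), (2,3), (4,0), (4,3)}; … (12 in all).
So G has 12 subgroups of order 6.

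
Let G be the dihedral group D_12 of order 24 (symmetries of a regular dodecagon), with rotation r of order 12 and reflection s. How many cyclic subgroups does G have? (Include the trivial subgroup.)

18

A cyclic subgroup of order d is generated by each of its φ(d) elements of order d, so the cyclic subgroups of order d number (#elements of order d)/φ(d).
Cyclic subgroups by order — order 1: 1; order 2: 13; order 3: 1; order 4: 1; order 6: 1; order 12: 1.
Total: 18.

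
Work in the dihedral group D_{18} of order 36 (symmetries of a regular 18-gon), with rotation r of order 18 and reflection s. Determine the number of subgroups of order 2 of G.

19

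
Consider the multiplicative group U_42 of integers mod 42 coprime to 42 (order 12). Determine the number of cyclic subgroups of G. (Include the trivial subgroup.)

8

Group the elements of G by the cyclic subgroup they generate; each cyclic subgroup of order d accounts for φ(d) elements.
Cyclic subgroups by order — order 1: 1; order 2: 3; order 3: 1; order 6: 3.
Total: 8.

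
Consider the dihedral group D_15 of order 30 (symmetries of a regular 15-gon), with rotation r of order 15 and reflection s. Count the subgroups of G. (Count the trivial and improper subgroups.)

|G| = 30, so by Lagrange every subgroup order divides 30. Divisors: 1, 2, 3, 5, 6, 10, 15, 30.
Subgroups by order — order 1: 1; order 2: 15; order 3: 1; order 5: 1; order 6: 5; order 10: 3; order 15: 1; order 30: 1.
Total: 1 + 15 + 1 + 1 + 5 + 3 + 1 + 1 = 28.

28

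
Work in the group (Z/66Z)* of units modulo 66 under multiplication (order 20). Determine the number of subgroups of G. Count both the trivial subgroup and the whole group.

|G| = 20, so by Lagrange every subgroup order divides 20. Divisors: 1, 2, 4, 5, 10, 20.
Subgroups by order — order 1: 1; order 2: 3; order 4: 1; order 5: 1; order 10: 3; order 20: 1.
Total: 1 + 3 + 1 + 1 + 3 + 1 = 10.

10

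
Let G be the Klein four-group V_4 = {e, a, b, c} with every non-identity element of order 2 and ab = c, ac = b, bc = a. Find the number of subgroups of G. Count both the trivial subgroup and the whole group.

5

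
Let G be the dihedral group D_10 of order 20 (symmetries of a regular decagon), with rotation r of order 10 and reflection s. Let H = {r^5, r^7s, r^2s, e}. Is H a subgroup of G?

Yes

|H| = 4 divides |G| = 20, consistent with Lagrange.
H contains the identity, every element's inverse is in H, and H is closed under ·: it is a subgroup.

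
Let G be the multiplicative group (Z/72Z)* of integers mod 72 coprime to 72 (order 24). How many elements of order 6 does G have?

14

Enumerating element orders in G gives 14 elements of order 6.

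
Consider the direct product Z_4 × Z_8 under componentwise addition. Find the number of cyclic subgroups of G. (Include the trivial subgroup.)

14

Each element a generates a cyclic subgroup ⟨a⟩; distinct elements may generate the same one (a cyclic group of order d has φ(d) generators).
Cyclic subgroups by order — order 1: 1; order 2: 3; order 4: 6; order 8: 4.
Total: 14.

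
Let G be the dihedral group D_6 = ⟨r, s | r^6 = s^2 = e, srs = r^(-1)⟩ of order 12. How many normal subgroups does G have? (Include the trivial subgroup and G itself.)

7

G has 16 subgroups. Checking conjugation-invariance by order — order 1: 1/1 normal; order 2: 1/7 normal; order 3: 1/1 normal; order 4: 0/3 normal; order 6: 3/3 normal; order 12: 1/1 normal.
Total normal subgroups: 7.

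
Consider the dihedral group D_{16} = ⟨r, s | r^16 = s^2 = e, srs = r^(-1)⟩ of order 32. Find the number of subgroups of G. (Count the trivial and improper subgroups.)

36

|G| = 32, so by Lagrange every subgroup order divides 32. Divisors: 1, 2, 4, 8, 16, 32.
Subgroups by order — order 1: 1; order 2: 17; order 4: 9; order 8: 5; order 16: 3; order 32: 1.
Total: 1 + 17 + 9 + 5 + 3 + 1 = 36.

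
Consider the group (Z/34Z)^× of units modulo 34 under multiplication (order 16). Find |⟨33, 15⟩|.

8

|⟨33⟩| = 2 and |⟨15⟩| = 8, so |H| is a multiple of lcm(2, 8) = 8 and divides |G| = 16.
Closing under the operation: H = {1, 9, 13, 15, 19, 21, 25, 33}, so |H| = 8.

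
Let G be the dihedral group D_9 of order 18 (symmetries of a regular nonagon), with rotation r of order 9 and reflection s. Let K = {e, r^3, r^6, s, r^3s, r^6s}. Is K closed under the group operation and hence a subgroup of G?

Yes

|K| = 6 divides |G| = 18, consistent with Lagrange.
K contains the identity, every element's inverse is in K, and K is closed under ·: it is a subgroup.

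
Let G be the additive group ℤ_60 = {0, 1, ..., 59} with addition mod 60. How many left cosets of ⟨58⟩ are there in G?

|⟨58⟩| = 30 and |G| = 60.
By Lagrange, [G : H] = |G|/|H| = 60/30 = 2.

2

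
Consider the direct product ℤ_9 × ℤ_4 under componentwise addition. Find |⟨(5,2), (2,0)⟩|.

18

|⟨(5,2)⟩| = 18 and |⟨(2,0)⟩| = 9, so |H| is a multiple of lcm(18, 9) = 18 and divides |G| = 36.
Closing under the operation: H = {(0,0), (0,2), (1,0), (1,2), (2,0), (2,2), (3,0), (3,2), (4,0), (4,2), (5,0), (5,2), (6,0), (6,2), (7,0), (7,2), (8,0), (8,2)}, so |H| = 18.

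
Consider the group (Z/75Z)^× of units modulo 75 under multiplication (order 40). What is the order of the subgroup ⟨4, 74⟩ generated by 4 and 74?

20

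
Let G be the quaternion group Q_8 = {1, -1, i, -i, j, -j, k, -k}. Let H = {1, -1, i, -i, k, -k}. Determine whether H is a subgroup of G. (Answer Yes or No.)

|H| = 6 does not divide |G| = 8, so by Lagrange H is not a subgroup.

No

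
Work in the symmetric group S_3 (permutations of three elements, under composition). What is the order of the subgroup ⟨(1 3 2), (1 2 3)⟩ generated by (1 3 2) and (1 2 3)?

3

|⟨(1 3 2)⟩| = 3 and |⟨(1 2 3)⟩| = 3, so |H| is a multiple of lcm(3, 3) = 3 and divides |G| = 6.
Closing under the operation: H = {e, (1 2 3), (1 3 2)}, so |H| = 3.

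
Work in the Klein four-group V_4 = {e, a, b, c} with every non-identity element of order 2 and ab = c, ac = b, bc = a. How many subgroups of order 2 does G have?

3

|G| = 4 and 2 | 4, so subgroups of order 2 are possible by Lagrange.
The subgroups of order 2 are: {e, a}; {e, b}; {e, c}.
So G has 3 subgroups of order 2.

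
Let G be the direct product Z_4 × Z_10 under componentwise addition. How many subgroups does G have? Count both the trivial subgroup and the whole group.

|G| = 40, so by Lagrange every subgroup order divides 40. Divisors: 1, 2, 4, 5, 8, 10, 20, 40.
Subgroups by order — order 1: 1; order 2: 3; order 4: 3; order 5: 1; order 8: 1; order 10: 3; order 20: 3; order 40: 1.
Total: 1 + 3 + 3 + 1 + 1 + 3 + 3 + 1 = 16.

16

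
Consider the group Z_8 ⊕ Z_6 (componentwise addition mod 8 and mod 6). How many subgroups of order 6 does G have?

3

|G| = 48 and 6 | 48, so subgroups of order 6 are possible by Lagrange.
The subgroups of order 6 are: {(0,0), (0,1), (0,2), (0,3), (0,4), (0,5)}; {(0,0), (0,2), (0,4), (4,0), (4,2), (4,4)}; {(0,0), (0,2), (0,4), (4,1), (4,3), (4,5)}.
So G has 3 subgroups of order 6.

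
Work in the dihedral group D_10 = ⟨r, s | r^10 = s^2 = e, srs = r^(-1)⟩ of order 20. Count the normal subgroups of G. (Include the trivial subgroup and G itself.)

7

G has 22 subgroups. Checking conjugation-invariance by order — order 1: 1/1 normal; order 2: 1/11 normal; order 4: 0/5 normal; order 5: 1/1 normal; order 10: 3/3 normal; order 20: 1/1 normal.
Total normal subgroups: 7.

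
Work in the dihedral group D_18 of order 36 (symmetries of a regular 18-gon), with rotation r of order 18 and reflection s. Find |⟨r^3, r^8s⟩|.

|⟨r^3⟩| = 6 and |⟨r^8s⟩| = 2, so |H| is a multiple of lcm(6, 2) = 6 and divides |G| = 36.
Closing under the operation: H = {e, r^3, r^6, r^9, r^12, r^15, r^2s, r^5s, r^8s, r^11s, r^14s, r^17s}, so |H| = 12.

12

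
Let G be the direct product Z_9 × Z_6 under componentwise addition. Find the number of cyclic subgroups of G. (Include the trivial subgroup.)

Each element a generates a cyclic subgroup ⟨a⟩; distinct elements may generate the same one (a cyclic group of order d has φ(d) generators).
Cyclic subgroups by order — order 1: 1; order 2: 1; order 3: 4; order 6: 4; order 9: 3; order 18: 3.
Total: 16.

16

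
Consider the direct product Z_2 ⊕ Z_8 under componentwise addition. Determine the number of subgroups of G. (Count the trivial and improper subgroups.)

|G| = 16, so by Lagrange every subgroup order divides 16. Divisors: 1, 2, 4, 8, 16.
Subgroups by order — order 1: 1; order 2: 3; order 4: 3; order 8: 3; order 16: 1.
Total: 1 + 3 + 3 + 3 + 1 = 11.

11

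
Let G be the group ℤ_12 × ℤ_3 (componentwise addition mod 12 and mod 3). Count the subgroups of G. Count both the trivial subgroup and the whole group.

|G| = 36, so by Lagrange every subgroup order divides 36. Divisors: 1, 2, 3, 4, 6, 9, 12, 18, 36.
Subgroups by order — order 1: 1; order 2: 1; order 3: 4; order 4: 1; order 6: 4; order 9: 1; order 12: 4; order 18: 1; order 36: 1.
Total: 1 + 1 + 4 + 1 + 4 + 1 + 4 + 1 + 1 = 18.

18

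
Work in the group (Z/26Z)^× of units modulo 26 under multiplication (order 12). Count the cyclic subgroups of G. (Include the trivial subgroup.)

6

Group the elements of G by the cyclic subgroup they generate; each cyclic subgroup of order d accounts for φ(d) elements.
Cyclic subgroups by order — order 1: 1; order 2: 1; order 3: 1; order 4: 1; order 6: 1; order 12: 1.
Total: 6.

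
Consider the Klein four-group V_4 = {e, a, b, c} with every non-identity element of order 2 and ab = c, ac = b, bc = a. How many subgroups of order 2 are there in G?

3

|G| = 4 and 2 | 4, so subgroups of order 2 are possible by Lagrange.
The subgroups of order 2 are: {e, a}; {e, b}; {e, c}.
So G has 3 subgroups of order 2.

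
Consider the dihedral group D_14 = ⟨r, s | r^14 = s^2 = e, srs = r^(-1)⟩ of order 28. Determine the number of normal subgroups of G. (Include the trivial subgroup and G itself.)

G has 28 subgroups. Checking conjugation-invariance by order — order 1: 1/1 normal; order 2: 1/15 normal; order 4: 0/7 normal; order 7: 1/1 normal; order 14: 3/3 normal; order 28: 1/1 normal.
Total normal subgroups: 7.

7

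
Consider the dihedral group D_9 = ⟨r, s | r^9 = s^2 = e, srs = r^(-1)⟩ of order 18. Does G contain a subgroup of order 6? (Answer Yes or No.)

Yes

6 | 18. A subgroup of order 6 is {e, r^3, r^6, r^2s, r^5s, r^8s}.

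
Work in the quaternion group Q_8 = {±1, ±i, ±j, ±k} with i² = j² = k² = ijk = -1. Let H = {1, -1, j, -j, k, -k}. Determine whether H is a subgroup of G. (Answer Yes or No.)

No

|H| = 6 does not divide |G| = 8, so by Lagrange H is not a subgroup.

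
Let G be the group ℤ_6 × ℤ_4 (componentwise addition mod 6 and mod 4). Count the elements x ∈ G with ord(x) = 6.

An element (a,b) has order lcm(ord(a), ord(b)); count pairs with lcm equal to 6.
Enumerating gives 6 such elements.

6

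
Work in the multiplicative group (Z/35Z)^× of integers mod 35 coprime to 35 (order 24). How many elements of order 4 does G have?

The elements of order 4 are: 8, 13, 22, 27.
That's 4.

4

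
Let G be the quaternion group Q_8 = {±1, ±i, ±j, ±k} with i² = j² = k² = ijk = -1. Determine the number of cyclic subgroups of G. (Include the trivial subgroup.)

Each element a generates a cyclic subgroup ⟨a⟩; distinct elements may generate the same one (a cyclic group of order d has φ(d) generators).
Cyclic subgroups by order — order 1: 1; order 2: 1; order 4: 3.
Total: 5.

5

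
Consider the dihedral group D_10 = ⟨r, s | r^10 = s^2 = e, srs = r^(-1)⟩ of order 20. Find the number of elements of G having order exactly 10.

4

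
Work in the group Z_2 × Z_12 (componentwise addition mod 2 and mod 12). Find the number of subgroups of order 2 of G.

3

|G| = 24 and 2 | 24, so subgroups of order 2 are possible by Lagrange.
The subgroups of order 2 are: {(0,0), (0,6)}; {(0,0), (1,0)}; {(0,0), (1,6)}.
So G has 3 subgroups of order 2.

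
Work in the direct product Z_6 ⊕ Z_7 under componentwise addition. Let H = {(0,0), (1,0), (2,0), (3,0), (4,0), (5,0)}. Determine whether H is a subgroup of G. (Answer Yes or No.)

|H| = 6 divides |G| = 42, consistent with Lagrange.
H contains the identity, every element's inverse is in H, and H is closed under +: it is a subgroup.
In fact H = ⟨(5,0)⟩.

Yes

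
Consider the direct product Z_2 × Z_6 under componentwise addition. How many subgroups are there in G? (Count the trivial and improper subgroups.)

|G| = 12, so by Lagrange every subgroup order divides 12. Divisors: 1, 2, 3, 4, 6, 12.
Subgroups by order — order 1: 1; order 2: 3; order 3: 1; order 4: 1; order 6: 3; order 12: 1.
Total: 1 + 3 + 1 + 1 + 3 + 1 = 10.

10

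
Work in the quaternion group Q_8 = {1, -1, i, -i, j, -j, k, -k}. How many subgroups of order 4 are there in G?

3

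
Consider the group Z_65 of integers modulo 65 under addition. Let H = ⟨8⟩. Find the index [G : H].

1

|⟨8⟩| = 65 and |G| = 65.
By Lagrange, [G : H] = |G|/|H| = 65/65 = 1.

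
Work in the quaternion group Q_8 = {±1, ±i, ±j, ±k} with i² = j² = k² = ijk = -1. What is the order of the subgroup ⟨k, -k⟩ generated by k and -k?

|⟨k⟩| = 4 and |⟨-k⟩| = 4, so |H| is a multiple of lcm(4, 4) = 4 and divides |G| = 8.
Closing under the operation: H = {1, -1, k, -k}, so |H| = 4.

4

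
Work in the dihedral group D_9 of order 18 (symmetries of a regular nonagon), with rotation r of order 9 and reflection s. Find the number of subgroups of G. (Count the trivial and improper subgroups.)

|G| = 18, so by Lagrange every subgroup order divides 18. Divisors: 1, 2, 3, 6, 9, 18.
Subgroups by order — order 1: 1; order 2: 9; order 3: 1; order 6: 3; order 9: 1; order 18: 1.
Total: 1 + 9 + 1 + 3 + 1 + 1 = 16.

16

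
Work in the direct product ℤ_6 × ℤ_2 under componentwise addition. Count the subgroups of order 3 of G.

1

|G| = 12 and 3 | 12, so subgroups of order 3 are possible by Lagrange.
The subgroups of order 3 are: {(0,0), (2,0), (4,0)}.
So G has 1 subgroup of order 3.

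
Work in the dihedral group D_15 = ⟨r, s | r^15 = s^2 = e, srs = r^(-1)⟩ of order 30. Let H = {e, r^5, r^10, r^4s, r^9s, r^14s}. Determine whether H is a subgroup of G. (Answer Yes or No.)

|H| = 6 divides |G| = 30, consistent with Lagrange.
H contains the identity, every element's inverse is in H, and H is closed under ·: it is a subgroup.

Yes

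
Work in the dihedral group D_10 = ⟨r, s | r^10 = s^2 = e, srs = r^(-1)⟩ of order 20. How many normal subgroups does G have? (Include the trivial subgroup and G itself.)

G has 22 subgroups. Checking conjugation-invariance by order — order 1: 1/1 normal; order 2: 1/11 normal; order 4: 0/5 normal; order 5: 1/1 normal; order 10: 3/3 normal; order 20: 1/1 normal.
Total normal subgroups: 7.

7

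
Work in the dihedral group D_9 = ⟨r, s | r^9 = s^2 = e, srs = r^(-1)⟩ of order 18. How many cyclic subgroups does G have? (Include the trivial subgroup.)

12

Group the elements of G by the cyclic subgroup they generate; each cyclic subgroup of order d accounts for φ(d) elements.
Cyclic subgroups by order — order 1: 1; order 2: 9; order 3: 1; order 9: 1.
Total: 12.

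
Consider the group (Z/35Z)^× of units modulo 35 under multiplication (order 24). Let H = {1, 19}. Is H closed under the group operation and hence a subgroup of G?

No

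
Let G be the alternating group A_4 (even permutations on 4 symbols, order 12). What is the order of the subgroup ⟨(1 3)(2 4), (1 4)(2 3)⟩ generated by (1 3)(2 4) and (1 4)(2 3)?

|⟨(1 3)(2 4)⟩| = 2 and |⟨(1 4)(2 3)⟩| = 2, so |H| is a multiple of lcm(2, 2) = 2 and divides |G| = 12.
Closing under the operation: H = {e, (1 2)(3 4), (1 3)(2 4), (1 4)(2 3)}, so |H| = 4.

4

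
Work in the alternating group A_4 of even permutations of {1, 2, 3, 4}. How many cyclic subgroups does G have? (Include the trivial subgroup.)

8

Each element a generates a cyclic subgroup ⟨a⟩; distinct elements may generate the same one (a cyclic group of order d has φ(d) generators).
Cyclic subgroups by order — order 1: 1; order 2: 3; order 3: 4.
Total: 8.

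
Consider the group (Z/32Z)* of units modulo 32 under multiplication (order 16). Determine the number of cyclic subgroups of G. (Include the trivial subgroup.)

Group the elements of G by the cyclic subgroup they generate; each cyclic subgroup of order d accounts for φ(d) elements.
Cyclic subgroups by order — order 1: 1; order 2: 3; order 4: 2; order 8: 2.
Total: 8.

8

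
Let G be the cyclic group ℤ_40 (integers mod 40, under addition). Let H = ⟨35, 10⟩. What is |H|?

8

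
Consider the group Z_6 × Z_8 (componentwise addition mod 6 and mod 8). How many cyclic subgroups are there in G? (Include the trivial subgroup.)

16

Each element a generates a cyclic subgroup ⟨a⟩; distinct elements may generate the same one (a cyclic group of order d has φ(d) generators).
Cyclic subgroups by order — order 1: 1; order 2: 3; order 3: 1; order 4: 2; order 6: 3; order 8: 2; order 12: 2; order 24: 2.
Total: 16.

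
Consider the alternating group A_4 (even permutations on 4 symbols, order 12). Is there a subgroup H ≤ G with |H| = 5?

5 does not divide |G| = 12, so by Lagrange no subgroup of order 5 exists.

No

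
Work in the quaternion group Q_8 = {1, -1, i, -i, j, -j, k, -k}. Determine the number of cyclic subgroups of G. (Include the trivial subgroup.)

5

Group the elements of G by the cyclic subgroup they generate; each cyclic subgroup of order d accounts for φ(d) elements.
Cyclic subgroups by order — order 1: 1; order 2: 1; order 4: 3.
Total: 5.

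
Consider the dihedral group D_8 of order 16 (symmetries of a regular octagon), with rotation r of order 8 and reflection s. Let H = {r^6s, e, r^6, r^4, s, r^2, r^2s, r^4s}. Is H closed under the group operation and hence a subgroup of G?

|H| = 8 divides |G| = 16, consistent with Lagrange.
H contains the identity, every element's inverse is in H, and H is closed under ·: it is a subgroup.

Yes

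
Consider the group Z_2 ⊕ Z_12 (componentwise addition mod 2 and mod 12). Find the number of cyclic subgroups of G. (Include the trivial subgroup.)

12

Each element a generates a cyclic subgroup ⟨a⟩; distinct elements may generate the same one (a cyclic group of order d has φ(d) generators).
Cyclic subgroups by order — order 1: 1; order 2: 3; order 3: 1; order 4: 2; order 6: 3; order 12: 2.
Total: 12.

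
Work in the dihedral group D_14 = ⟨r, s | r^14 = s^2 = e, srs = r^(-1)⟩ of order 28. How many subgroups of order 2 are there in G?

15

|G| = 28 and 2 | 28, so subgroups of order 2 are possible by Lagrange.
The subgroups of order 2 are: {e, r^10s}; {e, r^11s}; {e, r^12s}; {e, r^13s}; … (15 in all).
So G has 15 subgroups of order 2.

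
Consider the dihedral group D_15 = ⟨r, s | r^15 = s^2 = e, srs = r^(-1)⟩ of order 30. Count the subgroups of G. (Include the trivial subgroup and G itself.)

|G| = 30, so by Lagrange every subgroup order divides 30. Divisors: 1, 2, 3, 5, 6, 10, 15, 30.
Subgroups by order — order 1: 1; order 2: 15; order 3: 1; order 5: 1; order 6: 5; order 10: 3; order 15: 1; order 30: 1.
Total: 1 + 15 + 1 + 1 + 5 + 3 + 1 + 1 = 28.

28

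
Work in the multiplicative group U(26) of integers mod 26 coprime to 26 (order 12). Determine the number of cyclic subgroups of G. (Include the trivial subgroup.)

Group the elements of G by the cyclic subgroup they generate; each cyclic subgroup of order d accounts for φ(d) elements.
Cyclic subgroups by order — order 1: 1; order 2: 1; order 3: 1; order 4: 1; order 6: 1; order 12: 1.
Total: 6.

6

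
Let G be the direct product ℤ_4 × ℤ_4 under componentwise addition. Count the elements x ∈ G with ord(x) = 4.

12

An element (a,b) has order lcm(ord(a), ord(b)); count pairs with lcm equal to 4.
Enumerating gives 12 such elements.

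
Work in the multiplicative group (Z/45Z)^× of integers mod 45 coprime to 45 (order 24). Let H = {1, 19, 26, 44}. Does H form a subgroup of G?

|H| = 4 divides |G| = 24, consistent with Lagrange.
H contains the identity, every element's inverse is in H, and H is closed under ·: it is a subgroup.

Yes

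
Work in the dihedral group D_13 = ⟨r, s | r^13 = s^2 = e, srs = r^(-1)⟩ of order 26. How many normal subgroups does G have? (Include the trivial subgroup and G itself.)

3

G has 16 subgroups. Checking conjugation-invariance by order — order 1: 1/1 normal; order 2: 0/13 normal; order 13: 1/1 normal; order 26: 1/1 normal.
Total normal subgroups: 3.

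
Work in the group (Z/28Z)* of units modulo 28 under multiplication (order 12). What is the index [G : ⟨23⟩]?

|⟨23⟩| = 6 and |G| = 12.
By Lagrange, [G : H] = |G|/|H| = 12/6 = 2.

2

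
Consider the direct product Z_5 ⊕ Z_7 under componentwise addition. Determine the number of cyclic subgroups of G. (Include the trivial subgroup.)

4

Group the elements of G by the cyclic subgroup they generate; each cyclic subgroup of order d accounts for φ(d) elements.
Cyclic subgroups by order — order 1: 1; order 5: 1; order 7: 1; order 35: 1.
Total: 4.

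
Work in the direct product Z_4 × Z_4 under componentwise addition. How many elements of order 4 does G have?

12

An element (a,b) has order lcm(ord(a), ord(b)); count pairs with lcm equal to 4.
Enumerating gives 12 such elements.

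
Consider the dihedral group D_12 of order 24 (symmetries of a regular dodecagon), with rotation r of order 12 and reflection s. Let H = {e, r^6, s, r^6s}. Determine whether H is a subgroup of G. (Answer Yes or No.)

Yes

|H| = 4 divides |G| = 24, consistent with Lagrange.
H contains the identity, every element's inverse is in H, and H is closed under ·: it is a subgroup.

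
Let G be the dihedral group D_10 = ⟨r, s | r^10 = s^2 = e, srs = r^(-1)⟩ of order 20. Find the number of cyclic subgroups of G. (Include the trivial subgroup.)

Group the elements of G by the cyclic subgroup they generate; each cyclic subgroup of order d accounts for φ(d) elements.
Cyclic subgroups by order — order 1: 1; order 2: 11; order 5: 1; order 10: 1.
Total: 14.

14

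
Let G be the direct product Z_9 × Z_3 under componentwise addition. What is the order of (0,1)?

The order of (0,1) in Z_9 × Z_3 is lcm(ord(0) in Z_9, ord(1) in Z_3).
ord(0) = 1 and ord(1) = 3, so |⟨(0,1)⟩| = lcm(1, 3) = 3.

3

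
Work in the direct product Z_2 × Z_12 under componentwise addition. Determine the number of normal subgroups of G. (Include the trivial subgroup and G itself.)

G is abelian, so every subgroup is normal.
G has 16 subgroups in total, hence 16 normal subgroups.

16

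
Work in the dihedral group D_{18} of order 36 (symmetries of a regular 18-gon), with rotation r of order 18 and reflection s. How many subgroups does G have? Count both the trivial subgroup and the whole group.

45

|G| = 36, so by Lagrange every subgroup order divides 36. Divisors: 1, 2, 3, 4, 6, 9, 12, 18, 36.
Subgroups by order — order 1: 1; order 2: 19; order 3: 1; order 4: 9; order 6: 7; order 9: 1; order 12: 3; order 18: 3; order 36: 1.
Total: 1 + 19 + 1 + 9 + 7 + 1 + 3 + 3 + 1 = 45.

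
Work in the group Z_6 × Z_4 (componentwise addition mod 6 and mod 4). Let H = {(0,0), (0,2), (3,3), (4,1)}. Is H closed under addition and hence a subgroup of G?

No

(3,3) ∈ H but its inverse (3,1) ∉ H, so H is not a subgroup.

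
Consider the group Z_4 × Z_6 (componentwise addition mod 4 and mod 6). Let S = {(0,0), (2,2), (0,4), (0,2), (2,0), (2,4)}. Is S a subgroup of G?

Yes

|S| = 6 divides |G| = 24, consistent with Lagrange.
S contains the identity, every element's inverse is in S, and S is closed under +: it is a subgroup.
In fact S = ⟨(2,4)⟩.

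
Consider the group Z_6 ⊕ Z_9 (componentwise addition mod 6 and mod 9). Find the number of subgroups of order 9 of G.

|G| = 54 and 9 | 54, so subgroups of order 9 are possible by Lagrange.
The subgroups of order 9 are: {(0,0), (0,1), (0,2), (0,3), (0,4), (0,5), (0,6), (0,7), (0,8)}; {(0,0), (0,3), (0,6), (2,0), (2,3), (2,6), (4,0), (4,3), (4,6)}; {(0,0), (0,3), (0,6), (2,1), (2,4), (2,7), (4,2), (4,5), (4,8)}; {(0,0), (0,3), (0,6), (2,2), (2,5), (2,8), (4,1), (4,4), (4,7)}.
So G has 4 subgroups of order 9.

4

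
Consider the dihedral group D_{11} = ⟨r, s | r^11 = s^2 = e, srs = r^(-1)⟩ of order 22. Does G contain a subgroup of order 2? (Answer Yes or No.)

Yes

2 | 22. A subgroup of order 2 is {e, r^10s}.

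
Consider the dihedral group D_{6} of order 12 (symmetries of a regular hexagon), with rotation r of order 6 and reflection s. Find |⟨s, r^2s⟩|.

|⟨s⟩| = 2 and |⟨r^2s⟩| = 2, so |H| is a multiple of lcm(2, 2) = 2 and divides |G| = 12.
Closing under the operation: H = {e, r^2, r^4, s, r^2s, r^4s}, so |H| = 6.

6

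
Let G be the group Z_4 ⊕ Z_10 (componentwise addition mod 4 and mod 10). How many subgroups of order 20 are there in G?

|G| = 40 and 20 | 40, so subgroups of order 20 are possible by Lagrange.
The subgroups of order 20 are: {(0,0), (0,1), (0,2), (0,3), (0,4), (0,5), (0,6), (0,7), (0,8), (0,9), (2,0), (2,1), (2,2), (2,3), (2,4), (2,5), (2,6), (2,7), (2,8), (2,9)}; {(0,0), (0,2), (0,4), (0,6), (0,8), (1,0), (1,2), (1,4), (1,6), (1,8), (2,0), (2,2), (2,4), (2,6), (2,8), (3,0), (3,2), (3,4), (3,6), (3,8)}; {(0,0), (0,2), (0,4), (0,6), (0,8), (1,1), (1,3), (1,5), (1,7), (1,9), (2,0), (2,2), (2,4), (2,6), (2,8), (3,1), (3,3), (3,5), (3,7), (3,9)}.
So G has 3 subgroups of order 20.

3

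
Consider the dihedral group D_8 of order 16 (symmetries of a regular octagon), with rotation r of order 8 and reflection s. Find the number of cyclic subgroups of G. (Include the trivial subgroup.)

Group the elements of G by the cyclic subgroup they generate; each cyclic subgroup of order d accounts for φ(d) elements.
Cyclic subgroups by order — order 1: 1; order 2: 9; order 4: 1; order 8: 1.
Total: 12.

12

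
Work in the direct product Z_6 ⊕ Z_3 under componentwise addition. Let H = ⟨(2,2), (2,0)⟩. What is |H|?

|⟨(2,2)⟩| = 3 and |⟨(2,0)⟩| = 3, so |H| is a multiple of lcm(3, 3) = 3 and divides |G| = 18.
Closing under the operation: H = {(0,0), (0,1), (0,2), (2,0), (2,1), (2,2), (4,0), (4,1), (4,2)}, so |H| = 9.

9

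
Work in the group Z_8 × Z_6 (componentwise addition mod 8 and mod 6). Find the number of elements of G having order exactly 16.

0

An element (a,b) has order lcm(ord(a), ord(b)); count pairs with lcm equal to 16.
Enumerating gives 0 such elements.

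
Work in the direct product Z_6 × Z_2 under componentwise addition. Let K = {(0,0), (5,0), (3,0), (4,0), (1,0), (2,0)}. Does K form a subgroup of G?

|K| = 6 divides |G| = 12, consistent with Lagrange.
K contains the identity, every element's inverse is in K, and K is closed under +: it is a subgroup.
In fact K = ⟨(5,0)⟩.

Yes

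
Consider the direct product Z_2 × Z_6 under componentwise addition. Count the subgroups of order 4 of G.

1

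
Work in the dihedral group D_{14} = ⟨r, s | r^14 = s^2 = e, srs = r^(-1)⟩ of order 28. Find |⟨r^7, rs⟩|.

|⟨r^7⟩| = 2 and |⟨rs⟩| = 2, so |H| is a multiple of lcm(2, 2) = 2 and divides |G| = 28.
Closing under the operation: H = {e, r^7, rs, r^8s}, so |H| = 4.

4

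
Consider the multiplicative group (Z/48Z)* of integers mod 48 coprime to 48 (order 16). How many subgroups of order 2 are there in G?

7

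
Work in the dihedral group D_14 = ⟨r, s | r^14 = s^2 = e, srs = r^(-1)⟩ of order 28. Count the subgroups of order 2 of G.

15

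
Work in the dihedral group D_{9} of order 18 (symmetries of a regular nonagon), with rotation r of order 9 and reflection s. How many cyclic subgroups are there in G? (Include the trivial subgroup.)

12

Group the elements of G by the cyclic subgroup they generate; each cyclic subgroup of order d accounts for φ(d) elements.
Cyclic subgroups by order — order 1: 1; order 2: 9; order 3: 1; order 9: 1.
Total: 12.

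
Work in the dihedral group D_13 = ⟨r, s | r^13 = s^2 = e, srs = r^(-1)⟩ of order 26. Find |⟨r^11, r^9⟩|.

|⟨r^11⟩| = 13 and |⟨r^9⟩| = 13, so |H| is a multiple of lcm(13, 13) = 13 and divides |G| = 26.
Closing under the operation: H = {e, r, r^2, r^3, r^4, r^5, r^6, r^7, r^8, r^9, r^10, r^11, r^12}, so |H| = 13.

13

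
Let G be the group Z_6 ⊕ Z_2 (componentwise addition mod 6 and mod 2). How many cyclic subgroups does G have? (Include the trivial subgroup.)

Group the elements of G by the cyclic subgroup they generate; each cyclic subgroup of order d accounts for φ(d) elements.
Cyclic subgroups by order — order 1: 1; order 2: 3; order 3: 1; order 6: 3.
Total: 8.

8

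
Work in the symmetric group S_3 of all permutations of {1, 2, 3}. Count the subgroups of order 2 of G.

|G| = 6 and 2 | 6, so subgroups of order 2 are possible by Lagrange.
The subgroups of order 2 are: {e, (1 2)}; {e, (1 3)}; {e, (2 3)}.
So G has 3 subgroups of order 2.

3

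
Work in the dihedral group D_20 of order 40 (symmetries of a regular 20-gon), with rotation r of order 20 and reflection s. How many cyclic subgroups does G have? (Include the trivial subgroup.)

26

Group the elements of G by the cyclic subgroup they generate; each cyclic subgroup of order d accounts for φ(d) elements.
Cyclic subgroups by order — order 1: 1; order 2: 21; order 4: 1; order 5: 1; order 10: 1; order 20: 1.
Total: 26.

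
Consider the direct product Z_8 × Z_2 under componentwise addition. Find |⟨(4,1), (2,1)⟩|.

|⟨(4,1)⟩| = 2 and |⟨(2,1)⟩| = 4, so |H| is a multiple of lcm(2, 4) = 4 and divides |G| = 16.
Closing under the operation: H = {(0,0), (0,1), (2,0), (2,1), (4,0), (4,1), (6,0), (6,1)}, so |H| = 8.

8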